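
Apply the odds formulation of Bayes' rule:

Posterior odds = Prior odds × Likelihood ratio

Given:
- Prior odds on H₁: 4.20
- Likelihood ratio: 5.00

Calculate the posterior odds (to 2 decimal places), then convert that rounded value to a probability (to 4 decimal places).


Step 1: Calculate posterior odds
Posterior odds = Prior odds × LR
               = 4.20 × 5.00
               = 21.00

Step 2: Convert to probability
P(H₁|E) = Posterior odds / (1 + Posterior odds)
       = 21.00 / (1 + 21.00)
       = 21.00 / 22.00
       = 0.9545

The evidence increased P(H₁) from 0.8077 to 0.9545.


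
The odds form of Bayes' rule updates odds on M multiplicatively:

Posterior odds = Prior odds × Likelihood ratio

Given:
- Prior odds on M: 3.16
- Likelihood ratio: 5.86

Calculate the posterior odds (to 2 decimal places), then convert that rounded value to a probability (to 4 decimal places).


Step 1: Calculate posterior odds
Posterior odds = Prior odds × LR
               = 3.16 × 5.86
               = 18.52

Step 2: Convert to probability
P(M|E) = Posterior odds / (1 + Posterior odds)
       = 18.52 / (1 + 18.52)
       = 18.52 / 19.52
       = 0.9488

The evidence increased P(M) from 0.7596 to 0.9488.


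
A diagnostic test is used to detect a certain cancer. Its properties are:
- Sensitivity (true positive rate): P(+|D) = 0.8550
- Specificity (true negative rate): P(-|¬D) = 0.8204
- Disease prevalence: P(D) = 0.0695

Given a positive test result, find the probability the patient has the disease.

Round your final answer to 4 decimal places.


Let D = has disease, + = positive test

Given:
- P(D) = 0.0695 (prevalence)
- P(+|D) = 0.8550 (sensitivity)
- P(-|¬D) = 0.8204 (specificity)
- P(+|¬D) = 0.1796 (false positive rate = 1 - specificity)

Step 1: Find P(+)
P(+) = P(+|D)P(D) + P(+|¬D)P(¬D)
     = 0.8550 × 0.0695 + 0.1796 × 0.9305
     = 0.05942250 + 0.16711780
     = 0.22654030

Step 2: Apply Bayes' theorem for P(D|+)
P(D|+) = P(+|D)P(D) / P(+)
       = 0.05942250 / 0.22654030
       = 0.2623


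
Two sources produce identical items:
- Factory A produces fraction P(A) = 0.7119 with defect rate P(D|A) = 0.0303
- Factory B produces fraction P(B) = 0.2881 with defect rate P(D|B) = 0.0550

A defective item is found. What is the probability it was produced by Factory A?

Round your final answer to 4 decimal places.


Let A = from Factory A, D = defective

Given:
- P(A) = 0.7119, P(B) = 0.2881
- P(D|A) = 0.0303, P(D|B) = 0.0550

Step 1: Find P(D)
P(D) = P(D|A)P(A) + P(D|B)P(B)
     = 0.0303 × 0.7119 + 0.0550 × 0.2881
     = 0.02157057 + 0.01584550
     = 0.03741607

Step 2: Apply Bayes' theorem
P(A|D) = P(D|A)P(A) / P(D)
       = 0.02157057 / 0.03741607
       = 0.5765


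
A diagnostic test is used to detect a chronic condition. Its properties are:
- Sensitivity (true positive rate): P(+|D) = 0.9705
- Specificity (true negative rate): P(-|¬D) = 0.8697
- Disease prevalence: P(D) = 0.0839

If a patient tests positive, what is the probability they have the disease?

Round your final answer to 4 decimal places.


Let D = has disease, + = positive test

Given:
- P(D) = 0.0839 (prevalence)
- P(+|D) = 0.9705 (sensitivity)
- P(-|¬D) = 0.8697 (specificity)
- P(+|¬D) = 0.1303 (false positive rate = 1 - specificity)

Step 1: Find P(+)
P(+) = P(+|D)P(D) + P(+|¬D)P(¬D)
     = 0.9705 × 0.0839 + 0.1303 × 0.9161
     = 0.08142495 + 0.11936783
     = 0.20079278

Step 2: Apply Bayes' theorem for P(D|+)
P(D|+) = P(+|D)P(D) / P(+)
       = 0.08142495 / 0.20079278
       = 0.4055


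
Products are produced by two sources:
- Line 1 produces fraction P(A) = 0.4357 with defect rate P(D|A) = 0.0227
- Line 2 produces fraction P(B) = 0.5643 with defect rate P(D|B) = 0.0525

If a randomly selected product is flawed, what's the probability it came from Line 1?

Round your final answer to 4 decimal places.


Let A = from Line 1, D = flawed

Given:
- P(A) = 0.4357, P(B) = 0.5643
- P(D|A) = 0.0227, P(D|B) = 0.0525

Step 1: Find P(D)
P(D) = P(D|A)P(A) + P(D|B)P(B)
     = 0.0227 × 0.4357 + 0.0525 × 0.5643
     = 0.00989039 + 0.02962575
     = 0.03951614

Step 2: Apply Bayes' theorem
P(A|D) = P(D|A)P(A) / P(D)
       = 0.00989039 / 0.03951614
       = 0.2503


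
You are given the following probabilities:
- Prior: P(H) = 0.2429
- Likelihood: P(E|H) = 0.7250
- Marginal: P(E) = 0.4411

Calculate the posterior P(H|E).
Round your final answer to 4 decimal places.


Using Bayes' theorem:

P(H|E) = P(E|H) × P(H) / P(E)
       = 0.7250 × 0.2429 / 0.4411
       = 0.17610250 / 0.4411
       = 0.3992

The evidence strengthens our belief in H.
Prior: 0.2429 → Posterior: 0.3992


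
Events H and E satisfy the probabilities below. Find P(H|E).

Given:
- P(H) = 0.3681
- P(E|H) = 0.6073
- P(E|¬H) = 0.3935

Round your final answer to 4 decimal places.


Bayes' theorem: P(H|E) = P(E|H) × P(H) / P(E)

Step 1: Calculate P(E) using law of total probability
P(E) = P(E|H)P(H) + P(E|¬H)P(¬H)
     = 0.6073 × 0.3681 + 0.3935 × 0.6319
     = 0.22354713 + 0.24865265
     = 0.47219978

Step 2: Apply Bayes' theorem
P(H|E) = P(E|H) × P(H) / P(E)
       = 0.22354713 / 0.47219978
       = 0.4734


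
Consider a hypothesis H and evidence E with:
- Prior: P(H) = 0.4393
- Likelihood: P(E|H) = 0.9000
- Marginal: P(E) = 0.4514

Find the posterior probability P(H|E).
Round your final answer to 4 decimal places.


Using Bayes' theorem:

P(H|E) = P(E|H) × P(H) / P(E)
       = 0.9000 × 0.4393 / 0.4514
       = 0.39537000 / 0.4514
       = 0.8759

The evidence strengthens our belief in H.
Prior: 0.4393 → Posterior: 0.8759


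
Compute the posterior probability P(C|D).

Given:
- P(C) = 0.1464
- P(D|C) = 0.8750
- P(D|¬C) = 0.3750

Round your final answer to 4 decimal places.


Bayes' theorem: P(C|D) = P(D|C) × P(C) / P(D)

Step 1: Calculate P(D) using law of total probability
P(D) = P(D|C)P(C) + P(D|¬C)P(¬C)
     = 0.8750 × 0.1464 + 0.3750 × 0.8536
     = 0.12810000 + 0.32010000
     = 0.44820000

Step 2: Apply Bayes' theorem
P(C|D) = P(D|C) × P(C) / P(D)
       = 0.12810000 / 0.44820000
       = 0.2858


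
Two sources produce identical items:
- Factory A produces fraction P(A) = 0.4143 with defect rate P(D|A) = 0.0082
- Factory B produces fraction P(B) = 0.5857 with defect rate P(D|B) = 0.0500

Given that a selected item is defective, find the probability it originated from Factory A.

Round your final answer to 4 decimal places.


Let A = from Factory A, D = defective

Given:
- P(A) = 0.4143, P(B) = 0.5857
- P(D|A) = 0.0082, P(D|B) = 0.0500

Step 1: Find P(D)
P(D) = P(D|A)P(A) + P(D|B)P(B)
     = 0.0082 × 0.4143 + 0.0500 × 0.5857
     = 0.00339726 + 0.02928500
     = 0.03268226

Step 2: Apply Bayes' theorem
P(A|D) = P(D|A)P(A) / P(D)
       = 0.00339726 / 0.03268226
       = 0.1039


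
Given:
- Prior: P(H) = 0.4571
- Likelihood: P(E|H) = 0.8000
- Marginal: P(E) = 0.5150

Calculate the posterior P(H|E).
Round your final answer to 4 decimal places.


Using Bayes' theorem:

P(H|E) = P(E|H) × P(H) / P(E)
       = 0.8000 × 0.4571 / 0.5150
       = 0.36568000 / 0.5150
       = 0.7101

The evidence strengthens our belief in H.
Prior: 0.4571 → Posterior: 0.7101


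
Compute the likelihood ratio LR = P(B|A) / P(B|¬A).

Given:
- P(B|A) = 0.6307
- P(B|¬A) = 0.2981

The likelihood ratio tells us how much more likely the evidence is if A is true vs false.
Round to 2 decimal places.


Likelihood Ratio (LR) = P(B|A) / P(B|¬A)

LR = 0.6307 / 0.2981
   = 2.12

The evidence is 2.12 times more likely if A is true than if A is false.
LR > 1, so observing B raises the odds in favor of A.


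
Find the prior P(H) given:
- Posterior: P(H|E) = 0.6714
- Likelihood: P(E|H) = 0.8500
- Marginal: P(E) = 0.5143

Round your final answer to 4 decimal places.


From Bayes' theorem: P(H|E) = P(E|H) × P(H) / P(E)

Rearranging for P(H):
P(H) = P(H|E) × P(E) / P(E|H)
     = 0.6714 × 0.5143 / 0.8500
     = 0.34530102 / 0.8500
     = 0.4062


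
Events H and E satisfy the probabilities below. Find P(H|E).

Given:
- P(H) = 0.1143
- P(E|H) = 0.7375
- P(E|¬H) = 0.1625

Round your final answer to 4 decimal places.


Bayes' theorem: P(H|E) = P(E|H) × P(H) / P(E)

Step 1: Calculate P(E) using law of total probability
P(E) = P(E|H)P(H) + P(E|¬H)P(¬H)
     = 0.7375 × 0.1143 + 0.1625 × 0.8857
     = 0.08429625 + 0.14392625
     = 0.22822250

Step 2: Apply Bayes' theorem
P(H|E) = P(E|H) × P(H) / P(E)
       = 0.08429625 / 0.22822250
       = 0.3694


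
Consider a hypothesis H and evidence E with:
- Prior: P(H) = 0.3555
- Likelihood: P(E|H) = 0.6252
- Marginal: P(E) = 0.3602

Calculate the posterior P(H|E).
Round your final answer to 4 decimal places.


Using Bayes' theorem:

P(H|E) = P(E|H) × P(H) / P(E)
       = 0.6252 × 0.3555 / 0.3602
       = 0.22225860 / 0.3602
       = 0.6170

The evidence strengthens our belief in H.
Prior: 0.3555 → Posterior: 0.6170


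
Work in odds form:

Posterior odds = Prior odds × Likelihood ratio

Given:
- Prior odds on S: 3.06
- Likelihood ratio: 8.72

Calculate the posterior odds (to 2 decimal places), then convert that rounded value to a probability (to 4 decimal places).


Step 1: Calculate posterior odds
Posterior odds = Prior odds × LR
               = 3.06 × 8.72
               = 26.68

Step 2: Convert to probability
P(S|E) = Posterior odds / (1 + Posterior odds)
       = 26.68 / (1 + 26.68)
       = 26.68 / 27.68
       = 0.9639

The evidence increased P(S) from 0.7537 to 0.9639.


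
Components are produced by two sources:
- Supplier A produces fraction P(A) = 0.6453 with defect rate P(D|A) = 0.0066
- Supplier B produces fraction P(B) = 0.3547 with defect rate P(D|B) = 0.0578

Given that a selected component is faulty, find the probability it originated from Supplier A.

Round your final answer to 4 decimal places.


Let A = from Supplier A, D = faulty

Given:
- P(A) = 0.6453, P(B) = 0.3547
- P(D|A) = 0.0066, P(D|B) = 0.0578

Step 1: Find P(D)
P(D) = P(D|A)P(A) + P(D|B)P(B)
     = 0.0066 × 0.6453 + 0.0578 × 0.3547
     = 0.00425898 + 0.02050166
     = 0.02476064

Step 2: Apply Bayes' theorem
P(A|D) = P(D|A)P(A) / P(D)
       = 0.00425898 / 0.02476064
       = 0.1720


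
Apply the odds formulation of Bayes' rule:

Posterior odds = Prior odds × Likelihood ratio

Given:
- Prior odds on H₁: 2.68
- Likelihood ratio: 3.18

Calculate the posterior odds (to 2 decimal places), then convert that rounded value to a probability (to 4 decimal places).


Step 1: Calculate posterior odds
Posterior odds = Prior odds × LR
               = 2.68 × 3.18
               = 8.52

Step 2: Convert to probability
P(H₁|E) = Posterior odds / (1 + Posterior odds)
       = 8.52 / (1 + 8.52)
       = 8.52 / 9.52
       = 0.8950

The evidence increased P(H₁) from 0.7283 to 0.8950.


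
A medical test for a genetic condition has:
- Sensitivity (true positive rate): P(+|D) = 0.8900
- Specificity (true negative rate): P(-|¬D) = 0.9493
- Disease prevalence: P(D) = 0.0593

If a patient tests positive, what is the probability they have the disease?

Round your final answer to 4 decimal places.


Let D = has disease, + = positive test

Given:
- P(D) = 0.0593 (prevalence)
- P(+|D) = 0.8900 (sensitivity)
- P(-|¬D) = 0.9493 (specificity)
- P(+|¬D) = 0.0507 (false positive rate = 1 - specificity)

Step 1: Find P(+)
P(+) = P(+|D)P(D) + P(+|¬D)P(¬D)
     = 0.8900 × 0.0593 + 0.0507 × 0.9407
     = 0.05277700 + 0.04769349
     = 0.10047049

Step 2: Apply Bayes' theorem for P(D|+)
P(D|+) = P(+|D)P(D) / P(+)
       = 0.05277700 / 0.10047049
       = 0.5253


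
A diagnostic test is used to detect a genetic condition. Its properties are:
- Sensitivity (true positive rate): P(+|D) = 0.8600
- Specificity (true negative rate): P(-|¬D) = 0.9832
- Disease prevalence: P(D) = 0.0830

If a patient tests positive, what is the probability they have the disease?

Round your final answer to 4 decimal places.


Let D = has disease, + = positive test

Given:
- P(D) = 0.0830 (prevalence)
- P(+|D) = 0.8600 (sensitivity)
- P(-|¬D) = 0.9832 (specificity)
- P(+|¬D) = 0.0168 (false positive rate = 1 - specificity)

Step 1: Find P(+)
P(+) = P(+|D)P(D) + P(+|¬D)P(¬D)
     = 0.8600 × 0.0830 + 0.0168 × 0.9170
     = 0.07138000 + 0.01540560
     = 0.08678560

Step 2: Apply Bayes' theorem for P(D|+)
P(D|+) = P(+|D)P(D) / P(+)
       = 0.07138000 / 0.08678560
       = 0.8225


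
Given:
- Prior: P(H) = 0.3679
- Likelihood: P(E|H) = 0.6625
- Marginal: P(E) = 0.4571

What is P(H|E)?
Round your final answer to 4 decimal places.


Using Bayes' theorem:

P(H|E) = P(E|H) × P(H) / P(E)
       = 0.6625 × 0.3679 / 0.4571
       = 0.24373375 / 0.4571
       = 0.5332

The evidence strengthens our belief in H.
Prior: 0.3679 → Posterior: 0.5332


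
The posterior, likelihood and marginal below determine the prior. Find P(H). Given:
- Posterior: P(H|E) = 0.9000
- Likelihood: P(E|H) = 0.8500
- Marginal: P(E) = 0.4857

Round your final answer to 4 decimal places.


From Bayes' theorem: P(H|E) = P(E|H) × P(H) / P(E)

Rearranging for P(H):
P(H) = P(H|E) × P(E) / P(E|H)
     = 0.9000 × 0.4857 / 0.8500
     = 0.43713000 / 0.8500
     = 0.5143


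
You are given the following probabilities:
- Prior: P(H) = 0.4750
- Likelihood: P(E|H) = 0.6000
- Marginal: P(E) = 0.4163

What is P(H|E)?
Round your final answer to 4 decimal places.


Using Bayes' theorem:

P(H|E) = P(E|H) × P(H) / P(E)
       = 0.6000 × 0.4750 / 0.4163
       = 0.28500000 / 0.4163
       = 0.6846

The evidence strengthens our belief in H.
Prior: 0.4750 → Posterior: 0.6846


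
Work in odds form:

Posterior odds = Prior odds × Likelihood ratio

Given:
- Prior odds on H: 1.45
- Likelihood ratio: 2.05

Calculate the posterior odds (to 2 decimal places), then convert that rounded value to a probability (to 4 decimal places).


Step 1: Calculate posterior odds
Posterior odds = Prior odds × LR
               = 1.45 × 2.05
               = 2.97

Step 2: Convert to probability
P(H|E) = Posterior odds / (1 + Posterior odds)
       = 2.97 / (1 + 2.97)
       = 2.97 / 3.97
       = 0.7481

The evidence increased P(H) from 0.5918 to 0.7481.


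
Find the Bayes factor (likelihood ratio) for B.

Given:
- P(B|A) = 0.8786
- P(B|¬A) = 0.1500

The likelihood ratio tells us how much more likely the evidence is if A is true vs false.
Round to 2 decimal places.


Likelihood Ratio (LR) = P(B|A) / P(B|¬A)

LR = 0.8786 / 0.1500
   = 5.86

The evidence is 5.86 times more likely if A is true than if A is false.
Because LR exceeds 1, B is evidence for A.


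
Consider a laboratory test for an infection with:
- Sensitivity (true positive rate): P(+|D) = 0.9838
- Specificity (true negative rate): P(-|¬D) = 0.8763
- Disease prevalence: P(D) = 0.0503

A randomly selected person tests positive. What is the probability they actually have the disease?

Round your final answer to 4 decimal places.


Let D = has disease, + = positive test

Given:
- P(D) = 0.0503 (prevalence)
- P(+|D) = 0.9838 (sensitivity)
- P(-|¬D) = 0.8763 (specificity)
- P(+|¬D) = 0.1237 (false positive rate = 1 - specificity)

Step 1: Find P(+)
P(+) = P(+|D)P(D) + P(+|¬D)P(¬D)
     = 0.9838 × 0.0503 + 0.1237 × 0.9497
     = 0.04948514 + 0.11747789
     = 0.16696303

Step 2: Apply Bayes' theorem for P(D|+)
P(D|+) = P(+|D)P(D) / P(+)
       = 0.04948514 / 0.16696303
       = 0.2964


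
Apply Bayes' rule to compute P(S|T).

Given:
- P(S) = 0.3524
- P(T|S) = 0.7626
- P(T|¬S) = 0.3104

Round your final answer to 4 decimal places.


Bayes' theorem: P(S|T) = P(T|S) × P(S) / P(T)

Step 1: Calculate P(T) using law of total probability
P(T) = P(T|S)P(S) + P(T|¬S)P(¬S)
     = 0.7626 × 0.3524 + 0.3104 × 0.6476
     = 0.26874024 + 0.20101504
     = 0.46975528

Step 2: Apply Bayes' theorem
P(S|T) = P(T|S) × P(S) / P(T)
       = 0.26874024 / 0.46975528
       = 0.5721


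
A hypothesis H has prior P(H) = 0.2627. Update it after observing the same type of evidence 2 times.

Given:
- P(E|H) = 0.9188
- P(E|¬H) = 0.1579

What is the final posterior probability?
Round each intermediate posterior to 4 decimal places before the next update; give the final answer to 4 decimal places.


Sequential Bayesian updating:

Initial prior: P(H) = 0.2627

Update 1:
  P(E) = 0.9188 × 0.2627 + 0.1579 × 0.7373 = 0.24136876 + 0.11641967 = 0.35778843
  P(H|E) = 0.24136876 / 0.35778843 = 0.6746

Update 2:
  P(E) = 0.9188 × 0.6746 + 0.1579 × 0.3254 = 0.61982248 + 0.05138066 = 0.67120314
  P(H|E) = 0.61982248 / 0.67120314 = 0.9234

Final posterior: 0.9234


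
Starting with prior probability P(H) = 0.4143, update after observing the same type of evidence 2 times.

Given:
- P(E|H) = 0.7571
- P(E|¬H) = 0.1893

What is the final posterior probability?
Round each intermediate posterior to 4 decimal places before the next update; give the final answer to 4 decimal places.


Sequential Bayesian updating:

Initial prior: P(H) = 0.4143

Update 1:
  P(E) = 0.7571 × 0.4143 + 0.1893 × 0.5857 = 0.31366653 + 0.11087301 = 0.42453954
  P(H|E) = 0.31366653 / 0.42453954 = 0.7388

Update 2:
  P(E) = 0.7571 × 0.7388 + 0.1893 × 0.2612 = 0.55934548 + 0.04944516 = 0.60879064
  P(H|E) = 0.55934548 / 0.60879064 = 0.9188

Final posterior: 0.9188


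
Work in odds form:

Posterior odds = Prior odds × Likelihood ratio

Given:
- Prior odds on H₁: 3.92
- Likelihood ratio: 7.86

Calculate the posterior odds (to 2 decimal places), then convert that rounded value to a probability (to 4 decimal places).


Step 1: Calculate posterior odds
Posterior odds = Prior odds × LR
               = 3.92 × 7.86
               = 30.81

Step 2: Convert to probability
P(H₁|E) = Posterior odds / (1 + Posterior odds)
       = 30.81 / (1 + 30.81)
       = 30.81 / 31.81
       = 0.9686

The evidence increased P(H₁) from 0.7967 to 0.9686.


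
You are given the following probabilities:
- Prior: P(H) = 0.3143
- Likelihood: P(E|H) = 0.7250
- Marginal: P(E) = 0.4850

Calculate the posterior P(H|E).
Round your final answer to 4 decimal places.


Using Bayes' theorem:

P(H|E) = P(E|H) × P(H) / P(E)
       = 0.7250 × 0.3143 / 0.4850
       = 0.22786750 / 0.4850
       = 0.4698

The evidence strengthens our belief in H.
Prior: 0.3143 → Posterior: 0.4698


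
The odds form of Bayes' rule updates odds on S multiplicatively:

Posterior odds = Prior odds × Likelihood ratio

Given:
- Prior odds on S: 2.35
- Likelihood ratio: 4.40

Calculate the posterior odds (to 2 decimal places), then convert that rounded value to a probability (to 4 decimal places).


Step 1: Calculate posterior odds
Posterior odds = Prior odds × LR
               = 2.35 × 4.40
               = 10.34

Step 2: Convert to probability
P(S|E) = Posterior odds / (1 + Posterior odds)
       = 10.34 / (1 + 10.34)
       = 10.34 / 11.34
       = 0.9118

The evidence increased P(S) from 0.7015 to 0.9118.


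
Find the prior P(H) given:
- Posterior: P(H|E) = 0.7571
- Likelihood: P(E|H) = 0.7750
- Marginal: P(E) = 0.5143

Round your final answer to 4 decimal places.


From Bayes' theorem: P(H|E) = P(E|H) × P(H) / P(E)

Rearranging for P(H):
P(H) = P(H|E) × P(E) / P(E|H)
     = 0.7571 × 0.5143 / 0.7750
     = 0.38937653 / 0.7750
     = 0.5024


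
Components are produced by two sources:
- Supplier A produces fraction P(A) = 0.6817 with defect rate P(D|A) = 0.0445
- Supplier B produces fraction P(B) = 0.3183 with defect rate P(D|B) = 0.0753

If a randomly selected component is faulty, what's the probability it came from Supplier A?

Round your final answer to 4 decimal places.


Let A = from Supplier A, D = faulty

Given:
- P(A) = 0.6817, P(B) = 0.3183
- P(D|A) = 0.0445, P(D|B) = 0.0753

Step 1: Find P(D)
P(D) = P(D|A)P(A) + P(D|B)P(B)
     = 0.0445 × 0.6817 + 0.0753 × 0.3183
     = 0.03033565 + 0.02396799
     = 0.05430364

Step 2: Apply Bayes' theorem
P(A|D) = P(D|A)P(A) / P(D)
       = 0.03033565 / 0.05430364
       = 0.5586


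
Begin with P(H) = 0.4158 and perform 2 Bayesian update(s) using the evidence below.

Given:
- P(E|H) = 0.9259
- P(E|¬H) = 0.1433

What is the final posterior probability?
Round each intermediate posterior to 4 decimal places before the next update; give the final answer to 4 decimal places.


Sequential Bayesian updating:

Initial prior: P(H) = 0.4158

Update 1:
  P(E) = 0.9259 × 0.4158 + 0.1433 × 0.5842 = 0.38498922 + 0.08371586 = 0.46870508
  P(H|E) = 0.38498922 / 0.46870508 = 0.8214

Update 2:
  P(E) = 0.9259 × 0.8214 + 0.1433 × 0.1786 = 0.76053426 + 0.02559338 = 0.78612764
  P(H|E) = 0.76053426 / 0.78612764 = 0.9674

Final posterior: 0.9674


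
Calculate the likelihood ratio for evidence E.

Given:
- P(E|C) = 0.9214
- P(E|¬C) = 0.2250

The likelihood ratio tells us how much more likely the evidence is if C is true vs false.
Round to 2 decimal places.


Likelihood Ratio (LR) = P(E|C) / P(E|¬C)

LR = 0.9214 / 0.2250
   = 4.10

The evidence is 4.10 times more likely if C is true than if C is false.
LR > 1, so observing E raises the odds in favor of C.


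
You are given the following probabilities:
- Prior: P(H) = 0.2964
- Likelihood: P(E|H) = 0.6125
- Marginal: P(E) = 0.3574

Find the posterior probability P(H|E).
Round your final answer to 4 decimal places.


Using Bayes' theorem:

P(H|E) = P(E|H) × P(H) / P(E)
       = 0.6125 × 0.2964 / 0.3574
       = 0.18154500 / 0.3574
       = 0.5080

The evidence strengthens our belief in H.
Prior: 0.2964 → Posterior: 0.5080


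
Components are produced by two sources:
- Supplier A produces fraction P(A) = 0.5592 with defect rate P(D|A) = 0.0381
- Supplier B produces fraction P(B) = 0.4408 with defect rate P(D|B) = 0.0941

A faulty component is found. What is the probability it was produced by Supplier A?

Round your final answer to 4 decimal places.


Let A = from Supplier A, D = faulty

Given:
- P(A) = 0.5592, P(B) = 0.4408
- P(D|A) = 0.0381, P(D|B) = 0.0941

Step 1: Find P(D)
P(D) = P(D|A)P(A) + P(D|B)P(B)
     = 0.0381 × 0.5592 + 0.0941 × 0.4408
     = 0.02130552 + 0.04147928
     = 0.06278480

Step 2: Apply Bayes' theorem
P(A|D) = P(D|A)P(A) / P(D)
       = 0.02130552 / 0.06278480
       = 0.3393


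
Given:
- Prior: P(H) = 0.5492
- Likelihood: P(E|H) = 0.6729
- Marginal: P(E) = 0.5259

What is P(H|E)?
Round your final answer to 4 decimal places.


Using Bayes' theorem:

P(H|E) = P(E|H) × P(H) / P(E)
       = 0.6729 × 0.5492 / 0.5259
       = 0.36955668 / 0.5259
       = 0.7027

The evidence strengthens our belief in H.
Prior: 0.5492 → Posterior: 0.7027


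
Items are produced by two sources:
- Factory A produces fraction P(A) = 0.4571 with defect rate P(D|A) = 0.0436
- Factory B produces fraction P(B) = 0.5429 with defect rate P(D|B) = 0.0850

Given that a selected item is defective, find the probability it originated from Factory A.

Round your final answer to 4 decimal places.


Let A = from Factory A, D = defective

Given:
- P(A) = 0.4571, P(B) = 0.5429
- P(D|A) = 0.0436, P(D|B) = 0.0850

Step 1: Find P(D)
P(D) = P(D|A)P(A) + P(D|B)P(B)
     = 0.0436 × 0.4571 + 0.0850 × 0.5429
     = 0.01992956 + 0.04614650
     = 0.06607606

Step 2: Apply Bayes' theorem
P(A|D) = P(D|A)P(A) / P(D)
       = 0.01992956 / 0.06607606
       = 0.3016


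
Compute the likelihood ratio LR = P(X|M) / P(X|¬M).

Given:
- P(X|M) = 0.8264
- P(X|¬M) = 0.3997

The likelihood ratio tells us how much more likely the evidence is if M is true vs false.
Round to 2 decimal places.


Likelihood Ratio (LR) = P(X|M) / P(X|¬M)

LR = 0.8264 / 0.3997
   = 2.07

The evidence is 2.07 times more likely if M is true than if M is false.
Because LR exceeds 1, X is evidence for M.


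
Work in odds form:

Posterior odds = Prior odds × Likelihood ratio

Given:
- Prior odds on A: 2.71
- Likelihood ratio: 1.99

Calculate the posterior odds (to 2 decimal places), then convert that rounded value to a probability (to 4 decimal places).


Step 1: Calculate posterior odds
Posterior odds = Prior odds × LR
               = 2.71 × 1.99
               = 5.39

Step 2: Convert to probability
P(A|E) = Posterior odds / (1 + Posterior odds)
       = 5.39 / (1 + 5.39)
       = 5.39 / 6.39
       = 0.8435

The evidence increased P(A) from 0.7305 to 0.8435.


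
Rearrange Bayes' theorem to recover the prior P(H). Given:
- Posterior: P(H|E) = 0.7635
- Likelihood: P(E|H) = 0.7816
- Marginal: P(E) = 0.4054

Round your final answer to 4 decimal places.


From Bayes' theorem: P(H|E) = P(E|H) × P(H) / P(E)

Rearranging for P(H):
P(H) = P(H|E) × P(E) / P(E|H)
     = 0.7635 × 0.4054 / 0.7816
     = 0.30952290 / 0.7816
     = 0.3960


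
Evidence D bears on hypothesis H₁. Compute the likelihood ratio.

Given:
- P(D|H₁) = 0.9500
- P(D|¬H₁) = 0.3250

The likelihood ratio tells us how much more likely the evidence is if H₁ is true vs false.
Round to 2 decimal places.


Likelihood Ratio (LR) = P(D|H₁) / P(D|¬H₁)

LR = 0.9500 / 0.3250
   = 2.92

The evidence is 2.92 times more likely if H₁ is true than if H₁ is false.
Since LR > 1, the evidence supports H₁ over ¬H₁.


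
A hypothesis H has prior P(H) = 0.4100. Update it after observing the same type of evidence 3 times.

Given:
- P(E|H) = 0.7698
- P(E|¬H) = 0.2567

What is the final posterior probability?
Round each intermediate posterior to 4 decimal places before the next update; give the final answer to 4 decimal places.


Sequential Bayesian updating:

Initial prior: P(H) = 0.4100

Update 1:
  P(E) = 0.7698 × 0.4100 + 0.2567 × 0.5900 = 0.31561800 + 0.15145300 = 0.46707100
  P(H|E) = 0.31561800 / 0.46707100 = 0.6757

Update 2:
  P(E) = 0.7698 × 0.6757 + 0.2567 × 0.3243 = 0.52015386 + 0.08324781 = 0.60340167
  P(H|E) = 0.52015386 / 0.60340167 = 0.8620

Update 3:
  P(E) = 0.7698 × 0.8620 + 0.2567 × 0.1380 = 0.66356760 + 0.03542460 = 0.69899220
  P(H|E) = 0.66356760 / 0.69899220 = 0.9493

Final posterior: 0.9493


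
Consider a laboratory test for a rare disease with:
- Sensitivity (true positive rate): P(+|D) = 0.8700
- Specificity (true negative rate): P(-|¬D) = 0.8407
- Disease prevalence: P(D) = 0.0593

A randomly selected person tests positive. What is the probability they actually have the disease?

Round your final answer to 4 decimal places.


Let D = has disease, + = positive test

Given:
- P(D) = 0.0593 (prevalence)
- P(+|D) = 0.8700 (sensitivity)
- P(-|¬D) = 0.8407 (specificity)
- P(+|¬D) = 0.1593 (false positive rate = 1 - specificity)

Step 1: Find P(+)
P(+) = P(+|D)P(D) + P(+|¬D)P(¬D)
     = 0.8700 × 0.0593 + 0.1593 × 0.9407
     = 0.05159100 + 0.14985351
     = 0.20144451

Step 2: Apply Bayes' theorem for P(D|+)
P(D|+) = P(+|D)P(D) / P(+)
       = 0.05159100 / 0.20144451
       = 0.2561


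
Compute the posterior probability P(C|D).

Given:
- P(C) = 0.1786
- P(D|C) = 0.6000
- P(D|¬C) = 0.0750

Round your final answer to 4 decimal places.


Bayes' theorem: P(C|D) = P(D|C) × P(C) / P(D)

Step 1: Calculate P(D) using law of total probability
P(D) = P(D|C)P(C) + P(D|¬C)P(¬C)
     = 0.6000 × 0.1786 + 0.0750 × 0.8214
     = 0.10716000 + 0.06160500
     = 0.16876500

Step 2: Apply Bayes' theorem
P(C|D) = P(D|C) × P(C) / P(D)
       = 0.10716000 / 0.16876500
       = 0.6350


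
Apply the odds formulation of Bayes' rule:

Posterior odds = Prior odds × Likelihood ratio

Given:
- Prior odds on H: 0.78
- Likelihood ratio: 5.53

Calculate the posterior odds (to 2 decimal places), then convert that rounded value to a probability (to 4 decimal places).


Step 1: Calculate posterior odds
Posterior odds = Prior odds × LR
               = 0.78 × 5.53
               = 4.31

Step 2: Convert to probability
P(H|E) = Posterior odds / (1 + Posterior odds)
       = 4.31 / (1 + 4.31)
       = 4.31 / 5.31
       = 0.8117

The evidence increased P(H) from 0.4382 to 0.8117.


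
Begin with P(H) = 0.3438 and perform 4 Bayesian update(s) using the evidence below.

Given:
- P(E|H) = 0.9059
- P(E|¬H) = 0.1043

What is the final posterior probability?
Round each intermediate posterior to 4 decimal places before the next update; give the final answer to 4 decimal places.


Sequential Bayesian updating:

Initial prior: P(H) = 0.3438

Update 1:
  P(E) = 0.9059 × 0.3438 + 0.1043 × 0.6562 = 0.31144842 + 0.06844166 = 0.37989008
  P(H|E) = 0.31144842 / 0.37989008 = 0.8198

Update 2:
  P(E) = 0.9059 × 0.8198 + 0.1043 × 0.1802 = 0.74265682 + 0.01879486 = 0.76145168
  P(H|E) = 0.74265682 / 0.76145168 = 0.9753

Update 3:
  P(E) = 0.9059 × 0.9753 + 0.1043 × 0.0247 = 0.88352427 + 0.00257621 = 0.88610048
  P(H|E) = 0.88352427 / 0.88610048 = 0.9971

Update 4:
  P(E) = 0.9059 × 0.9971 + 0.1043 × 0.0029 = 0.90327289 + 0.00030247 = 0.90357536
  P(H|E) = 0.90327289 / 0.90357536 = 0.9997

Final posterior: 0.9997


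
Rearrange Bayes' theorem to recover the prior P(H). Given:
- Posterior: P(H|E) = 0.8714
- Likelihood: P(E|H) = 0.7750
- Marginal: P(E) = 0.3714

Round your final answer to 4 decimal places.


From Bayes' theorem: P(H|E) = P(E|H) × P(H) / P(E)

Rearranging for P(H):
P(H) = P(H|E) × P(E) / P(E|H)
     = 0.8714 × 0.3714 / 0.7750
     = 0.32363796 / 0.7750
     = 0.4176


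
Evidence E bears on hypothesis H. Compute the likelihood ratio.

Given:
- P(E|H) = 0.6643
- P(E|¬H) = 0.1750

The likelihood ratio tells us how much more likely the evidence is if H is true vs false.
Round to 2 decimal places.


Likelihood Ratio (LR) = P(E|H) / P(E|¬H)

LR = 0.6643 / 0.1750
   = 3.80

The evidence is 3.80 times more likely if H is true than if H is false.
Since LR > 1, the evidence supports H over ¬H.


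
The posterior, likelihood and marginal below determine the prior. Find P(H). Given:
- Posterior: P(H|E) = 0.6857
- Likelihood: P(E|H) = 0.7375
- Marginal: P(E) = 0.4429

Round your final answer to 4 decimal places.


From Bayes' theorem: P(H|E) = P(E|H) × P(H) / P(E)

Rearranging for P(H):
P(H) = P(H|E) × P(E) / P(E|H)
     = 0.6857 × 0.4429 / 0.7375
     = 0.30369653 / 0.7375
     = 0.4118


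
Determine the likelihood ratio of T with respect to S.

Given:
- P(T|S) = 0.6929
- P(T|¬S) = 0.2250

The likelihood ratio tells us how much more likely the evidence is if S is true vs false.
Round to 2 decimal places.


Likelihood Ratio (LR) = P(T|S) / P(T|¬S)

LR = 0.6929 / 0.2250
   = 3.08

The evidence is 3.08 times more likely if S is true than if S is false.
LR > 1, so observing T raises the odds in favor of S.


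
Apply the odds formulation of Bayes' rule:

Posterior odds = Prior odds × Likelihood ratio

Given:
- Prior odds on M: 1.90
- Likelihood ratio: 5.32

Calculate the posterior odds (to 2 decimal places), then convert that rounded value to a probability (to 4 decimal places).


Step 1: Calculate posterior odds
Posterior odds = Prior odds × LR
               = 1.90 × 5.32
               = 10.11

Step 2: Convert to probability
P(M|E) = Posterior odds / (1 + Posterior odds)
       = 10.11 / (1 + 10.11)
       = 10.11 / 11.11
       = 0.9100

The evidence increased P(M) from 0.6552 to 0.9100.


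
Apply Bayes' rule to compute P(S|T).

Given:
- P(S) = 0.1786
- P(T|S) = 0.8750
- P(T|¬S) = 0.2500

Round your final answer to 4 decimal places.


Bayes' theorem: P(S|T) = P(T|S) × P(S) / P(T)

Step 1: Calculate P(T) using law of total probability
P(T) = P(T|S)P(S) + P(T|¬S)P(¬S)
     = 0.8750 × 0.1786 + 0.2500 × 0.8214
     = 0.15627500 + 0.20535000
     = 0.36162500

Step 2: Apply Bayes' theorem
P(S|T) = P(T|S) × P(S) / P(T)
       = 0.15627500 / 0.36162500
       = 0.4321


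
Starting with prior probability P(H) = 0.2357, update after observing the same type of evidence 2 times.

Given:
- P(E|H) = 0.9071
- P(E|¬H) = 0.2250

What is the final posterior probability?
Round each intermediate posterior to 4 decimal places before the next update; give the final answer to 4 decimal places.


Sequential Bayesian updating:

Initial prior: P(H) = 0.2357

Update 1:
  P(E) = 0.9071 × 0.2357 + 0.2250 × 0.7643 = 0.21380347 + 0.17196750 = 0.38577097
  P(H|E) = 0.21380347 / 0.38577097 = 0.5542

Update 2:
  P(E) = 0.9071 × 0.5542 + 0.2250 × 0.4458 = 0.50271482 + 0.10030500 = 0.60301982
  P(H|E) = 0.50271482 / 0.60301982 = 0.8337

Final posterior: 0.8337


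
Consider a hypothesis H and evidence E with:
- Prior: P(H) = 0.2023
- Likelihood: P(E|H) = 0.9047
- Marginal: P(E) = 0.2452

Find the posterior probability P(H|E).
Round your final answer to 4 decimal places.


Using Bayes' theorem:

P(H|E) = P(E|H) × P(H) / P(E)
       = 0.9047 × 0.2023 / 0.2452
       = 0.18302081 / 0.2452
       = 0.7464

The evidence strengthens our belief in H.
Prior: 0.2023 → Posterior: 0.7464


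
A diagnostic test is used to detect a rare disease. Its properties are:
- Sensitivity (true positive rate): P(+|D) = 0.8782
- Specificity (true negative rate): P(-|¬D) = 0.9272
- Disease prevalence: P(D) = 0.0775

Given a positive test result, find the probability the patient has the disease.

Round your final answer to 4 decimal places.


Let D = has disease, + = positive test

Given:
- P(D) = 0.0775 (prevalence)
- P(+|D) = 0.8782 (sensitivity)
- P(-|¬D) = 0.9272 (specificity)
- P(+|¬D) = 0.0728 (false positive rate = 1 - specificity)

Step 1: Find P(+)
P(+) = P(+|D)P(D) + P(+|¬D)P(¬D)
     = 0.8782 × 0.0775 + 0.0728 × 0.9225
     = 0.06806050 + 0.06715800
     = 0.13521850

Step 2: Apply Bayes' theorem for P(D|+)
P(D|+) = P(+|D)P(D) / P(+)
       = 0.06806050 / 0.13521850
       = 0.5033


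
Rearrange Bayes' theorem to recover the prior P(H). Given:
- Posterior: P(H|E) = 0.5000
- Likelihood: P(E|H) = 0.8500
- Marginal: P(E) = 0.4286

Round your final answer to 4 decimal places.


From Bayes' theorem: P(H|E) = P(E|H) × P(H) / P(E)

Rearranging for P(H):
P(H) = P(H|E) × P(E) / P(E|H)
     = 0.5000 × 0.4286 / 0.8500
     = 0.21430000 / 0.8500
     = 0.2521


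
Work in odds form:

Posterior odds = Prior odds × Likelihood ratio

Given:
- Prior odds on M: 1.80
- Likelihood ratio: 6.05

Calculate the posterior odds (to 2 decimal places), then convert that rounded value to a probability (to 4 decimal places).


Step 1: Calculate posterior odds
Posterior odds = Prior odds × LR
               = 1.80 × 6.05
               = 10.89

Step 2: Convert to probability
P(M|E) = Posterior odds / (1 + Posterior odds)
       = 10.89 / (1 + 10.89)
       = 10.89 / 11.89
       = 0.9159

The evidence increased P(M) from 0.6429 to 0.9159.


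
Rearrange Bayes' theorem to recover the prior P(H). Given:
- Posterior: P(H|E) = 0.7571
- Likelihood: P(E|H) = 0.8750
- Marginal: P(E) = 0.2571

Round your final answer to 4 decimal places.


From Bayes' theorem: P(H|E) = P(E|H) × P(H) / P(E)

Rearranging for P(H):
P(H) = P(H|E) × P(E) / P(E|H)
     = 0.7571 × 0.2571 / 0.8750
     = 0.19465041 / 0.8750
     = 0.2225


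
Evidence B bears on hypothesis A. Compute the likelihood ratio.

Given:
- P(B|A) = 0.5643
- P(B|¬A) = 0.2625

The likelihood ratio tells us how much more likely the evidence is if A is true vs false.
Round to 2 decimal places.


Likelihood Ratio (LR) = P(B|A) / P(B|¬A)

LR = 0.5643 / 0.2625
   = 2.15

The evidence is 2.15 times more likely if A is true than if A is false.
LR > 1, so observing B raises the odds in favor of A.


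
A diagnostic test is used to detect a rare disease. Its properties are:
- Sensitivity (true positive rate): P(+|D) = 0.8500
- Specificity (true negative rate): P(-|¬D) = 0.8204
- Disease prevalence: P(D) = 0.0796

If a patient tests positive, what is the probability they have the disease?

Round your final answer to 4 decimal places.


Let D = has disease, + = positive test

Given:
- P(D) = 0.0796 (prevalence)
- P(+|D) = 0.8500 (sensitivity)
- P(-|¬D) = 0.8204 (specificity)
- P(+|¬D) = 0.1796 (false positive rate = 1 - specificity)

Step 1: Find P(+)
P(+) = P(+|D)P(D) + P(+|¬D)P(¬D)
     = 0.8500 × 0.0796 + 0.1796 × 0.9204
     = 0.06766000 + 0.16530384
     = 0.23296384

Step 2: Apply Bayes' theorem for P(D|+)
P(D|+) = P(+|D)P(D) / P(+)
       = 0.06766000 / 0.23296384
       = 0.2904


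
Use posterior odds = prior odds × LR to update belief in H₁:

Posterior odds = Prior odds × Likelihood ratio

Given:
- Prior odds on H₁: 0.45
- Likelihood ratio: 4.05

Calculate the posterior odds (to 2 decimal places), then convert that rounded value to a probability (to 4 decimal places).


Step 1: Calculate posterior odds
Posterior odds = Prior odds × LR
               = 0.45 × 4.05
               = 1.82

Step 2: Convert to probability
P(H₁|E) = Posterior odds / (1 + Posterior odds)
       = 1.82 / (1 + 1.82)
       = 1.82 / 2.82
       = 0.6454

The evidence increased P(H₁) from 0.3103 to 0.6454.


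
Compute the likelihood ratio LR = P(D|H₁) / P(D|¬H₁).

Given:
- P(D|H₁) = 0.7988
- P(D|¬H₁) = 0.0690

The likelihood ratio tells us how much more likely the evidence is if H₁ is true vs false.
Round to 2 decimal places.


Likelihood Ratio (LR) = P(D|H₁) / P(D|¬H₁)

LR = 0.7988 / 0.0690
   = 11.58

The evidence is 11.58 times more likely if H₁ is true than if H₁ is false.
LR > 1, so observing D raises the odds in favor of H₁.


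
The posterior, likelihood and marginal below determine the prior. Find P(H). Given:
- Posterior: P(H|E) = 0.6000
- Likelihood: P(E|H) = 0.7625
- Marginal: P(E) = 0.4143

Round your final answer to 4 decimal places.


From Bayes' theorem: P(H|E) = P(E|H) × P(H) / P(E)

Rearranging for P(H):
P(H) = P(H|E) × P(E) / P(E|H)
     = 0.6000 × 0.4143 / 0.7625
     = 0.24858000 / 0.7625
     = 0.3260


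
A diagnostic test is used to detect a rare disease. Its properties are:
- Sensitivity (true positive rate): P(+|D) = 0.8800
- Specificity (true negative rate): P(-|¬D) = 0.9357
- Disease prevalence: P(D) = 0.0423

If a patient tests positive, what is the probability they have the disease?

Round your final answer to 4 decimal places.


Let D = has disease, + = positive test

Given:
- P(D) = 0.0423 (prevalence)
- P(+|D) = 0.8800 (sensitivity)
- P(-|¬D) = 0.9357 (specificity)
- P(+|¬D) = 0.0643 (false positive rate = 1 - specificity)

Step 1: Find P(+)
P(+) = P(+|D)P(D) + P(+|¬D)P(¬D)
     = 0.8800 × 0.0423 + 0.0643 × 0.9577
     = 0.03722400 + 0.06158011
     = 0.09880411

Step 2: Apply Bayes' theorem for P(D|+)
P(D|+) = P(+|D)P(D) / P(+)
       = 0.03722400 / 0.09880411
       = 0.3767


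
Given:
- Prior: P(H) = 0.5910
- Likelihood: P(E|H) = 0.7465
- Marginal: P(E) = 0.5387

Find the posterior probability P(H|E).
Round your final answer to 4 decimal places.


Using Bayes' theorem:

P(H|E) = P(E|H) × P(H) / P(E)
       = 0.7465 × 0.5910 / 0.5387
       = 0.44118150 / 0.5387
       = 0.8190

The evidence strengthens our belief in H.
Prior: 0.5910 → Posterior: 0.8190


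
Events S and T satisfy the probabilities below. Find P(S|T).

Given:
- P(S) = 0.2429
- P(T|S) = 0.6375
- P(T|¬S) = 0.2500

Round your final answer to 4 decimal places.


Bayes' theorem: P(S|T) = P(T|S) × P(S) / P(T)

Step 1: Calculate P(T) using law of total probability
P(T) = P(T|S)P(S) + P(T|¬S)P(¬S)
     = 0.6375 × 0.2429 + 0.2500 × 0.7571
     = 0.15484875 + 0.18927500
     = 0.34412375

Step 2: Apply Bayes' theorem
P(S|T) = P(T|S) × P(S) / P(T)
       = 0.15484875 / 0.34412375
       = 0.4500


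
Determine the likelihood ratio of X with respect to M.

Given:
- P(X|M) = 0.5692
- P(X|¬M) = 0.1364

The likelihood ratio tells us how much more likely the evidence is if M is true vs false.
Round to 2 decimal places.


Likelihood Ratio (LR) = P(X|M) / P(X|¬M)

LR = 0.5692 / 0.1364
   = 4.17

The evidence is 4.17 times more likely if M is true than if M is false.
LR > 1, so observing X raises the odds in favor of M.


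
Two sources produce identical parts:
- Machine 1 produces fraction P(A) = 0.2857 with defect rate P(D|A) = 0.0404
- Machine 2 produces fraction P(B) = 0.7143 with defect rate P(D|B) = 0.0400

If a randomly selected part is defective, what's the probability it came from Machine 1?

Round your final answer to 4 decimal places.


Let A = from Machine 1, D = defective

Given:
- P(A) = 0.2857, P(B) = 0.7143
- P(D|A) = 0.0404, P(D|B) = 0.0400

Step 1: Find P(D)
P(D) = P(D|A)P(A) + P(D|B)P(B)
     = 0.0404 × 0.2857 + 0.0400 × 0.7143
     = 0.01154228 + 0.02857200
     = 0.04011428

Step 2: Apply Bayes' theorem
P(A|D) = P(D|A)P(A) / P(D)
       = 0.01154228 / 0.04011428
       = 0.2877
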